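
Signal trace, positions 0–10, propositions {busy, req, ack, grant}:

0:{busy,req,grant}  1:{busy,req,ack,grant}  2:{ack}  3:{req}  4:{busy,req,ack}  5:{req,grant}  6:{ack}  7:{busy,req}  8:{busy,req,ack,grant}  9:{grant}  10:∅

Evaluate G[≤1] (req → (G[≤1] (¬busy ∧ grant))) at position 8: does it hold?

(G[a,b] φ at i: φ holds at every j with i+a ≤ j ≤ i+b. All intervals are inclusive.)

Does not hold

Check (req → (G[≤1] (¬busy ∧ grant))) at every j in [8,9]:
  j=8: antecedent true; consequent fails at 8 → ✗
  j=9: antecedent false → ✓
Fails at j=8 → formula fails.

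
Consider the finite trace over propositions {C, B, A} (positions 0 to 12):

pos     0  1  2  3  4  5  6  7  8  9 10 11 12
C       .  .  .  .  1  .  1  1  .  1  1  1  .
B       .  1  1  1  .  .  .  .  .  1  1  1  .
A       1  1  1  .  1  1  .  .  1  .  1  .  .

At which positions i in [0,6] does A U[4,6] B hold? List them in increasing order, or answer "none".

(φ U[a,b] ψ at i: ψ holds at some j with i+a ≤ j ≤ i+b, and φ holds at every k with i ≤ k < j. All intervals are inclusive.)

Evaluate at each i in [0,6]:
  i=0: ✗ (no rhs in [4,6])
  i=1: ✗ (no rhs in [5,7])
  i=2: ✗ (no rhs in [6,8])
  i=3: ✗ (lhs fails at k=3 before rhs at j=9)
  i=4: ✗ (lhs fails at k=6 before rhs at j=9)
  i=5: ✗ (lhs fails at k=6 before rhs at j=9)
  i=6: ✗ (lhs fails at k=6 before rhs at j=10)

none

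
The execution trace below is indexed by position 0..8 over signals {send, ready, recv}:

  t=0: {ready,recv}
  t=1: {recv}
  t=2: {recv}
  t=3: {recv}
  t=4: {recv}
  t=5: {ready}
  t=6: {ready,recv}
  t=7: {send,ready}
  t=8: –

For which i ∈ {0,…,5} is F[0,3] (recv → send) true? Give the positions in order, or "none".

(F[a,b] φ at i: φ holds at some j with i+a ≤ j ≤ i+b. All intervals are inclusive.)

2, 3, 4, 5

Evaluate at each i in [0,5]:
  i=0: ✗ (none in [0,3])
  i=1: ✗ (none in [1,4])
  i=2: ✓ (witness j=5)
  i=3: ✓ (witness j=5)
  i=4: ✓ (witness j=5)
  i=5: ✓ (witness j=5)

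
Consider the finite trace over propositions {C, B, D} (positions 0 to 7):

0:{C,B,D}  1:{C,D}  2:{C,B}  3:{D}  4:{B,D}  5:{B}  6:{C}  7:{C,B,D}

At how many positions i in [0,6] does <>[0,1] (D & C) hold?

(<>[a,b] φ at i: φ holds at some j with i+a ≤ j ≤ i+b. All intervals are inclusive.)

Evaluate at each i in [0,6]:
  i=0: ✓ (witness j=0)
  i=1: ✓ (witness j=1)
  i=2: ✗ (none in [2,3])
  i=3: ✗ (none in [3,4])
  i=4: ✗ (none in [4,5])
  i=5: ✗ (none in [5,6])
  i=6: ✓ (witness j=7)
Positions where it holds: {0, 1, 6} → 3.

3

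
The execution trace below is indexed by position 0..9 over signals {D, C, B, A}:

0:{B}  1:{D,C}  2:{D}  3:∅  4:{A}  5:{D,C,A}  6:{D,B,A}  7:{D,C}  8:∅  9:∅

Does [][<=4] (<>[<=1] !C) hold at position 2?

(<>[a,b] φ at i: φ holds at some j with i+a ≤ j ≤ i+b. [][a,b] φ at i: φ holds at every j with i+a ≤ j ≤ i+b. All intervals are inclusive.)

True

Check <>[<=1] !C at every j in [2,6]:
  j=2: holds (witness at 2)
  j=3: holds (witness at 3)
  j=4: holds (witness at 4)
  j=5: holds (witness at 6)
  j=6: holds (witness at 6)
All positions satisfy it → formula holds.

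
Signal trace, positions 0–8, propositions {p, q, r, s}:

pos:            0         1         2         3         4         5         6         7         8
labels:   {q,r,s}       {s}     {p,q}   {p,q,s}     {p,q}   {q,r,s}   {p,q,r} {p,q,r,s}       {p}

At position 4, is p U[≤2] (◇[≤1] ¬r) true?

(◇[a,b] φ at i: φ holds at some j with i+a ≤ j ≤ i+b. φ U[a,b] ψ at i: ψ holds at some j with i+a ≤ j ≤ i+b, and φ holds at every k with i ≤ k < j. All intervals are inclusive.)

True

Need some j in [4,6] with ◇[≤1] ¬r, and p at every k in [4,j-1].
  j=4: ◇[≤1] ¬r holds; no prefix to check → satisfied.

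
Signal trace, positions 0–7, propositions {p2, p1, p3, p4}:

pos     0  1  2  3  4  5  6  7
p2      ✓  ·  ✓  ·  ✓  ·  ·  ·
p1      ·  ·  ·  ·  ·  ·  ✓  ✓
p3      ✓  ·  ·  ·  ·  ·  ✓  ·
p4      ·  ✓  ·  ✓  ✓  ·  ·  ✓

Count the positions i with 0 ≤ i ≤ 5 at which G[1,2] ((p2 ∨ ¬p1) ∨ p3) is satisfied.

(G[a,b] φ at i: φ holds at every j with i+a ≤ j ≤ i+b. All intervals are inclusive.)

Evaluate at each i in [0,5]:
  i=0: ✓ (all of [1,2])
  i=1: ✓ (all of [2,3])
  i=2: ✓ (all of [3,4])
  i=3: ✓ (all of [4,5])
  i=4: ✓ (all of [5,6])
  i=5: ✗ (fails at j=7)
Positions where it holds: {0, 1, 2, 3, 4} → 5.

5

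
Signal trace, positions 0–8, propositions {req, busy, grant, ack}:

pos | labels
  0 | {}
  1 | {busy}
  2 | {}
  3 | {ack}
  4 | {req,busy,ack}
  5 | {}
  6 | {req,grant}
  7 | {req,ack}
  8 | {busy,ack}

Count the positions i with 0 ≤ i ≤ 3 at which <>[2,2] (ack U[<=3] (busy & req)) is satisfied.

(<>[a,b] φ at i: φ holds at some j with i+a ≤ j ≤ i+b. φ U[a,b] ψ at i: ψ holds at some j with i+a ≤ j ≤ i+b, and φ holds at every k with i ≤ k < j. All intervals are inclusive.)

2

Evaluate at each i in [0,3]:
  i=0: ✗ (none in [2,2])
  i=1: ✓ (witness j=3)
  i=2: ✓ (witness j=4)
  i=3: ✗ (none in [5,5])
Positions where it holds: {1, 2} → 2.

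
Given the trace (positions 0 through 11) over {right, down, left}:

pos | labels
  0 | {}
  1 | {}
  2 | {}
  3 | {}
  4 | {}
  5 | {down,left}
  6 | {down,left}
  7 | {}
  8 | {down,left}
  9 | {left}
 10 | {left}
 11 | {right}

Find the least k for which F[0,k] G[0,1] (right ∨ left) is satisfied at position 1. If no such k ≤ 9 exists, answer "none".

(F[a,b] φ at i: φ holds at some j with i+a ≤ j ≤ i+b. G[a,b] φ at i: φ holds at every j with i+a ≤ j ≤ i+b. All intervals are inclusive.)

4

Scan j = 1,2,… for G[0,1] (right ∨ left):
  j=1: fails
  j=2: fails
  j=3: fails
  j=4: fails
  j=5: holds
First hit at j=5, so smallest k = 5-1 = 4.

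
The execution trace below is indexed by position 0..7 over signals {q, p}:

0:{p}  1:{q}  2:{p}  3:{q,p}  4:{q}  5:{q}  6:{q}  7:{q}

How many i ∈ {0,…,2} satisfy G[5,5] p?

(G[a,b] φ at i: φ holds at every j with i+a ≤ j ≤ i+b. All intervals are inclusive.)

0

Evaluate at each i in [0,2]:
  i=0: ✗ (fails at j=5)
  i=1: ✗ (fails at j=6)
  i=2: ✗ (fails at j=7)
Positions where it holds: {} → 0.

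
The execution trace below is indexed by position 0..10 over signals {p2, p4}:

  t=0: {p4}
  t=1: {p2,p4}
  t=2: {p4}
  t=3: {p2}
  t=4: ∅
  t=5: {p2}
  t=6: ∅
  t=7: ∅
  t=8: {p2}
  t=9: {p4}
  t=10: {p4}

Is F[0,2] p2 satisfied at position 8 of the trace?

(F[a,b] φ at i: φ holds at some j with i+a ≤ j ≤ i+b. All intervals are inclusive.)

True

Check p2 at each j in [8,10]:
  j=8: true
  j=9: false
  j=10: false
Found at j=8 → formula holds.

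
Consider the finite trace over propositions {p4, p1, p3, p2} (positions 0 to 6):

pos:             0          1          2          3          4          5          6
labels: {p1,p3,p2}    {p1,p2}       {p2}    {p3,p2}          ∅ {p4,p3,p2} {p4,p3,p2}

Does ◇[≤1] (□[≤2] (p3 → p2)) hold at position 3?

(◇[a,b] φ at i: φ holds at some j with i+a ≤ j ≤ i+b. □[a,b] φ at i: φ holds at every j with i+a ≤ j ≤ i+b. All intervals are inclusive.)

Check □[≤2] (p3 → p2) at each j in [3,4]:
  j=3: holds on [3,5]
  j=4: holds on [4,6]
Found at j=3 → formula holds.

Yes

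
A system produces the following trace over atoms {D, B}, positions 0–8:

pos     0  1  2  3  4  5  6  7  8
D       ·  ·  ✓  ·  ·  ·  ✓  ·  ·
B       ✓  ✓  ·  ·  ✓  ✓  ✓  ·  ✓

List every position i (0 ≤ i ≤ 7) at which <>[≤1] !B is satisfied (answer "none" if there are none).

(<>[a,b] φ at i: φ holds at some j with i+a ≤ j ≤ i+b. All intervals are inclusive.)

Evaluate at each i in [0,7]:
  i=0: ✗ (none in [0,1])
  i=1: ✓ (witness j=2)
  i=2: ✓ (witness j=2)
  i=3: ✓ (witness j=3)
  i=4: ✗ (none in [4,5])
  i=5: ✗ (none in [5,6])
  i=6: ✓ (witness j=7)
  i=7: ✓ (witness j=7)

1, 2, 3, 6, 7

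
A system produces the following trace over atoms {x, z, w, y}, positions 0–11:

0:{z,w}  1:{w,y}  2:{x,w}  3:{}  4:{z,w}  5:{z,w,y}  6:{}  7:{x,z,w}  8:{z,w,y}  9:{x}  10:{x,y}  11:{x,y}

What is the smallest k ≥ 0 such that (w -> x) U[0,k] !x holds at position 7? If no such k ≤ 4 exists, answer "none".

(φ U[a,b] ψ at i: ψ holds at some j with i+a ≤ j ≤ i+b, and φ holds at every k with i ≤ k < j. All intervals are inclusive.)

Need earliest j ≥ 7 with !x, and (w -> x) at every k in [7,j-1].
  j=7: rhs fails.
  j=8: rhs holds; lhs holds on [7,7]. k = 1.

1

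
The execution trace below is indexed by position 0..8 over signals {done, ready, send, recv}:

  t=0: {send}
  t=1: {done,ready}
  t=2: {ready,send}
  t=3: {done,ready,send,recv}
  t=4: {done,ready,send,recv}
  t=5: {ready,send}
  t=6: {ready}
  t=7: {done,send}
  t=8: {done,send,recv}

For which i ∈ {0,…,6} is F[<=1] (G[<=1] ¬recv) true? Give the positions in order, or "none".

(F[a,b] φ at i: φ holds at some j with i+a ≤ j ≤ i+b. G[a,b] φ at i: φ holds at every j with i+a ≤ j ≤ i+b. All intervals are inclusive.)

Evaluate at each i in [0,6]:
  i=0: ✓ (witness j=0)
  i=1: ✓ (witness j=1)
  i=2: ✗ (none in [2,3])
  i=3: ✗ (none in [3,4])
  i=4: ✓ (witness j=5)
  i=5: ✓ (witness j=5)
  i=6: ✓ (witness j=6)

0, 1, 4, 5, 6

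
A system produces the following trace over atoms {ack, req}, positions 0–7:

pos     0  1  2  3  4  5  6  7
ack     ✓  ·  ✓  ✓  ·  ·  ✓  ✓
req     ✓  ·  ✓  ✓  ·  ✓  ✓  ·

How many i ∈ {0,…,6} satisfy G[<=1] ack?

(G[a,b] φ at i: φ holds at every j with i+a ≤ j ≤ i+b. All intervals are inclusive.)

Evaluate at each i in [0,6]:
  i=0: ✗ (fails at j=1)
  i=1: ✗ (fails at j=1)
  i=2: ✓ (all of [2,3])
  i=3: ✗ (fails at j=4)
  i=4: ✗ (fails at j=4)
  i=5: ✗ (fails at j=5)
  i=6: ✓ (all of [6,7])
Positions where it holds: {2, 6} → 2.

2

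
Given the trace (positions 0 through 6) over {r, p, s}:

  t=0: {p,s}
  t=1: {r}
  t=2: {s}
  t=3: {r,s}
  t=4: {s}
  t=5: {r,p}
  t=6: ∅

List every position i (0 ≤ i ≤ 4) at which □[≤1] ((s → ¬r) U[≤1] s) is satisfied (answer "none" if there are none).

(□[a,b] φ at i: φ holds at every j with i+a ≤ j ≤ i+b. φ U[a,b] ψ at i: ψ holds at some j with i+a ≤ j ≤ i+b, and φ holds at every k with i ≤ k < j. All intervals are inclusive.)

Evaluate at each i in [0,4]:
  i=0: ✓ (all of [0,1])
  i=1: ✓ (all of [1,2])
  i=2: ✓ (all of [2,3])
  i=3: ✓ (all of [3,4])
  i=4: ✗ (fails at j=5)

0, 1, 2, 3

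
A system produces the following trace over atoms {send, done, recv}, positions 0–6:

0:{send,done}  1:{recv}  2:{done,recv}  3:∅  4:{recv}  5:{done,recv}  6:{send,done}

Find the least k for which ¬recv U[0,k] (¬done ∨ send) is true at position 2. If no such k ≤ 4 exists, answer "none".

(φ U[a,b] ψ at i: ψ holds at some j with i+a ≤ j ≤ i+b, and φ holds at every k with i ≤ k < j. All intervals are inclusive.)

Need earliest j ≥ 2 with (¬done ∨ send), and ¬recv at every k in [2,j-1].
  j=2: rhs fails.
  j=3: rhs holds but lhs fails at k=2.
  j=4: rhs holds but lhs fails at k=2.
  j=5: rhs fails.
  j=6: rhs holds but lhs fails at k=2.
No witness within the range → none.

none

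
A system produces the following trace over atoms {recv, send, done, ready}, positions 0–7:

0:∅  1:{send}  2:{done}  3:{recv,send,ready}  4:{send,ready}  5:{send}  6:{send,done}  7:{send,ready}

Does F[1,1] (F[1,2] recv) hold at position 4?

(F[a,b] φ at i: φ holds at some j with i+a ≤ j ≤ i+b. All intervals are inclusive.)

No

Check F[1,2] recv at each j in [5,5]:
  j=5: fails (none in [6,7])
No position in the window satisfies it → formula fails.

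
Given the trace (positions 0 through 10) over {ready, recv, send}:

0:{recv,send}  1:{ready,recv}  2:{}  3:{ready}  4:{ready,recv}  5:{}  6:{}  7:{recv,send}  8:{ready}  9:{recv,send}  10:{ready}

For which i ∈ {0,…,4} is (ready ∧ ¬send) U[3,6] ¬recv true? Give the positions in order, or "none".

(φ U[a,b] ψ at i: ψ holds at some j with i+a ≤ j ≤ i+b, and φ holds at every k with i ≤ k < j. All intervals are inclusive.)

Evaluate at each i in [0,4]:
  i=0: ✗ (lhs fails at k=0 before rhs at j=3)
  i=1: ✗ (lhs fails at k=2 before rhs at j=5)
  i=2: ✗ (lhs fails at k=2 before rhs at j=5)
  i=3: ✗ (lhs fails at k=5 before rhs at j=6)
  i=4: ✗ (lhs fails at k=5 before rhs at j=8)

none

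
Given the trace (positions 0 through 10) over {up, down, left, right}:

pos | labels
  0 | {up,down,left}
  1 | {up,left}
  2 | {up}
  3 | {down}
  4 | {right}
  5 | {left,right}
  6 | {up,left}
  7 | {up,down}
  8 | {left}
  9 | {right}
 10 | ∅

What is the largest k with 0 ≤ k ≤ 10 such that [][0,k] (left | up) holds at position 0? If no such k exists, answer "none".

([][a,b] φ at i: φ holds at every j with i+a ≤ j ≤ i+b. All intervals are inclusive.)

2

(left | up) must hold from j=0 onward; find where it first fails.
  j=0: holds
  j=1: holds
  j=2: holds
  j=3: fails
Holds on [0,2], so largest k = 2.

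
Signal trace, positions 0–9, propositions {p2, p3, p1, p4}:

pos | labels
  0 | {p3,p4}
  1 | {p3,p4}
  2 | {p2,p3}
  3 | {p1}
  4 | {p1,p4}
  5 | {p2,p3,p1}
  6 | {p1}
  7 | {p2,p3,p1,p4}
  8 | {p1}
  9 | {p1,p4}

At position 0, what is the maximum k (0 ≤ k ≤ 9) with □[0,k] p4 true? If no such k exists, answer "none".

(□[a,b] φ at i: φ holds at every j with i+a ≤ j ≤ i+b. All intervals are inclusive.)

1

p4 must hold from j=0 onward; find where it first fails.
  j=0: holds
  j=1: holds
  j=2: fails
Holds on [0,1], so largest k = 1.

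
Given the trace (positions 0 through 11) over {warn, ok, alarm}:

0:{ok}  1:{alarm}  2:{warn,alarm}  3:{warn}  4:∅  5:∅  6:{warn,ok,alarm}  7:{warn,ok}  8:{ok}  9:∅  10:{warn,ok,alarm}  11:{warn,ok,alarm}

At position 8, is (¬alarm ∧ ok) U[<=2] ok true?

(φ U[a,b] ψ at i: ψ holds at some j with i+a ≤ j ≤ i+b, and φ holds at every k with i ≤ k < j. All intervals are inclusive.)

Need some j in [8,10] with ok, and (¬alarm ∧ ok) at every k in [8,j-1].
  j=8: ok holds; no prefix to check → satisfied.

Yes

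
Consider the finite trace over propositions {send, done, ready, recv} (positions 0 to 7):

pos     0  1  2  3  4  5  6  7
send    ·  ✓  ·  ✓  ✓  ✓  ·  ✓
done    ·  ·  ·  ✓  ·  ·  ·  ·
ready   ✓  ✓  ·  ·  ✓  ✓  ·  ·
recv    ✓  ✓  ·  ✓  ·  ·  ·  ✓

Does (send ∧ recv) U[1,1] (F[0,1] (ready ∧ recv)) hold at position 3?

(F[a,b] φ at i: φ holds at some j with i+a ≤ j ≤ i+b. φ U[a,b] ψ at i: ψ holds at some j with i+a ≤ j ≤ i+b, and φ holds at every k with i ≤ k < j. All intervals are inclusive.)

Need some j in [4,4] with F[0,1] (ready ∧ recv), and (send ∧ recv) at every k in [3,j-1].
  j=4: F[0,1] (ready ∧ recv) — fails (none in [4,5]).
No j in the window works → until fails.

No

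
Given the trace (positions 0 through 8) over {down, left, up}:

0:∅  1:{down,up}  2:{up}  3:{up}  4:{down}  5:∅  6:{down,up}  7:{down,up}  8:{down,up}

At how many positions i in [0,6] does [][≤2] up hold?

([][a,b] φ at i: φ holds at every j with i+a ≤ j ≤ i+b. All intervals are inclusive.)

2

Evaluate at each i in [0,6]:
  i=0: ✗ (fails at j=0)
  i=1: ✓ (all of [1,3])
  i=2: ✗ (fails at j=4)
  i=3: ✗ (fails at j=4)
  i=4: ✗ (fails at j=4)
  i=5: ✗ (fails at j=5)
  i=6: ✓ (all of [6,8])
Positions where it holds: {1, 6} → 2.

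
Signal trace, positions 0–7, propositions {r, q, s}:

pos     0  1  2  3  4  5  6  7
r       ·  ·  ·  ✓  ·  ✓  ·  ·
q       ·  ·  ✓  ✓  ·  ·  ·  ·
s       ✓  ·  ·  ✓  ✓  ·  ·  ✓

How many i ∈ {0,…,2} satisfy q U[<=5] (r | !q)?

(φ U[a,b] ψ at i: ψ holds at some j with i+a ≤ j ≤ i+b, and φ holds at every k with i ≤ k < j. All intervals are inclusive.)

Evaluate at each i in [0,2]:
  i=0: ✓ (rhs at j=0)
  i=1: ✓ (rhs at j=1)
  i=2: ✓ (rhs at j=3; lhs holds on [2,2])
Positions where it holds: {0, 1, 2} → 3.

3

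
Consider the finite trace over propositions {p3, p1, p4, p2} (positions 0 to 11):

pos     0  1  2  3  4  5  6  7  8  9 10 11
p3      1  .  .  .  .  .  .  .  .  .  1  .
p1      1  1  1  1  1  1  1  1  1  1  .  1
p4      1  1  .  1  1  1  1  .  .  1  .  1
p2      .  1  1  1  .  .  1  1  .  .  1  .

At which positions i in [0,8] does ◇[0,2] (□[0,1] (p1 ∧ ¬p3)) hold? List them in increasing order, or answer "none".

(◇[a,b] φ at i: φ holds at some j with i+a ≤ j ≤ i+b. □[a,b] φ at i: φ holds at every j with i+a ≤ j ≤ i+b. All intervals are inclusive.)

Evaluate at each i in [0,8]:
  i=0: ✓ (witness j=1)
  i=1: ✓ (witness j=1)
  i=2: ✓ (witness j=2)
  i=3: ✓ (witness j=3)
  i=4: ✓ (witness j=4)
  i=5: ✓ (witness j=5)
  i=6: ✓ (witness j=6)
  i=7: ✓ (witness j=7)
  i=8: ✓ (witness j=8)

0, 1, 2, 3, 4, 5, 6, 7, 8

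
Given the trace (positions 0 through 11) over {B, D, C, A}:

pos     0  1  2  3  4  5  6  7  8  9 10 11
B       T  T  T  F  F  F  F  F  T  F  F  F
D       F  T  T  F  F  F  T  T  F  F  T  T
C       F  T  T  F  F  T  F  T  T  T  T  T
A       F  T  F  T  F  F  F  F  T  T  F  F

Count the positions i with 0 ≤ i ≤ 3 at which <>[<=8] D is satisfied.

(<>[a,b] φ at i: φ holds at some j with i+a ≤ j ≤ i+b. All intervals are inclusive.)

4

Evaluate at each i in [0,3]:
  i=0: ✓ (witness j=1)
  i=1: ✓ (witness j=1)
  i=2: ✓ (witness j=2)
  i=3: ✓ (witness j=6)
Positions where it holds: {0, 1, 2, 3} → 4.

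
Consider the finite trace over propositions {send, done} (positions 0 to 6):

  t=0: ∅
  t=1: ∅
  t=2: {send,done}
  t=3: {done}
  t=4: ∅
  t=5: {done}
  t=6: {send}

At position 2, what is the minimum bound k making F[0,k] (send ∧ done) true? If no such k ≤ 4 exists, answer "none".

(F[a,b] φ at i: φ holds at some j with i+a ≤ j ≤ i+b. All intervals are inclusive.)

Scan j = 2,3,… for (send ∧ done):
  j=2: holds
First hit at j=2, so smallest k = 2-2 = 0.

0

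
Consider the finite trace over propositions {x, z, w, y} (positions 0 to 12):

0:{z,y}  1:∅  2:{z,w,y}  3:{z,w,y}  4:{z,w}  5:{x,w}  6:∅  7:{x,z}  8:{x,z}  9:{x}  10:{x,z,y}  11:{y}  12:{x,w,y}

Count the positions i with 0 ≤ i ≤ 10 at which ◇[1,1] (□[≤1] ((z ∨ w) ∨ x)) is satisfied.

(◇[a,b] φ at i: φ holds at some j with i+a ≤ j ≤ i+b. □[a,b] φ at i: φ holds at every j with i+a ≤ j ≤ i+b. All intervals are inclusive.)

6

Evaluate at each i in [0,10]:
  i=0: ✗ (none in [1,1])
  i=1: ✓ (witness j=2)
  i=2: ✓ (witness j=3)
  i=3: ✓ (witness j=4)
  i=4: ✗ (none in [5,5])
  i=5: ✗ (none in [6,6])
  i=6: ✓ (witness j=7)
  i=7: ✓ (witness j=8)
  i=8: ✓ (witness j=9)
  i=9: ✗ (none in [10,10])
  i=10: ✗ (none in [11,11])
Positions where it holds: {1, 2, 3, 6, 7, 8} → 6.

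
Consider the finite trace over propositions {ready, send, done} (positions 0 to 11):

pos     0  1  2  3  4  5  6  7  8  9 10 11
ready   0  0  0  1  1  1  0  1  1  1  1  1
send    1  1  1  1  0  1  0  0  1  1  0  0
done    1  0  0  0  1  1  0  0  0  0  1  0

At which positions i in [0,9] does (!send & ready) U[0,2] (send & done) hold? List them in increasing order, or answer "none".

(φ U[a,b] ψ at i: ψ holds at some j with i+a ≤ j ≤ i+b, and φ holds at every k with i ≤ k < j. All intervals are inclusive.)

Evaluate at each i in [0,9]:
  i=0: ✓ (rhs at j=0)
  i=1: ✗ (no rhs in [1,3])
  i=2: ✗ (no rhs in [2,4])
  i=3: ✗ (lhs fails at k=3 before rhs at j=5)
  i=4: ✓ (rhs at j=5; lhs holds on [4,4])
  i=5: ✓ (rhs at j=5)
  i=6: ✗ (no rhs in [6,8])
  i=7: ✗ (no rhs in [7,9])
  i=8: ✗ (no rhs in [8,10])
  i=9: ✗ (no rhs in [9,11])

0, 4, 5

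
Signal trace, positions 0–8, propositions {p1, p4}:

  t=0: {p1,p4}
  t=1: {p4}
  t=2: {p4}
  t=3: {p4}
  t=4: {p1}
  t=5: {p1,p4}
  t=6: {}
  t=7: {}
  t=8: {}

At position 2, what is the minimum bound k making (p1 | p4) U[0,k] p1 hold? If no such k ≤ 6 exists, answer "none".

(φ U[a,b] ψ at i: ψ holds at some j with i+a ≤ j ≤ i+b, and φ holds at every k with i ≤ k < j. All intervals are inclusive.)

2

Need earliest j ≥ 2 with p1, and (p1 | p4) at every k in [2,j-1].
  j=2: rhs fails.
  j=3: rhs fails.
  j=4: rhs holds; lhs holds on [2,3]. k = 2.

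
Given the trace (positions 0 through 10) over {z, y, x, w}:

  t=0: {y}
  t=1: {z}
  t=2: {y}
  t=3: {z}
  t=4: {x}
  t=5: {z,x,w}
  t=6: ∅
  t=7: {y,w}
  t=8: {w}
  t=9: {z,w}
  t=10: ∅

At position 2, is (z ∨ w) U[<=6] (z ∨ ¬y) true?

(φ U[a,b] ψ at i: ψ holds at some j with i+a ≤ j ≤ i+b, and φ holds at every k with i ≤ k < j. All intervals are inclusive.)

Need some j in [2,8] with (z ∨ ¬y), and (z ∨ w) at every k in [2,j-1].
  j=2: (z ∨ ¬y) false.
  j=3: (z ∨ ¬y) holds, but (z ∨ w) fails at k=2 → not this j.
  j=4: (z ∨ ¬y) holds, but (z ∨ w) fails at k=2 → not this j.
  j=5: (z ∨ ¬y) holds, but (z ∨ w) fails at k=2 → not this j.
  j=6: (z ∨ ¬y) holds, but (z ∨ w) fails at k=2 → not this j.
  j=7: (z ∨ ¬y) false.
  j=8: (z ∨ ¬y) holds, but (z ∨ w) fails at k=2 → not this j.
No j in the window works → until fails.

False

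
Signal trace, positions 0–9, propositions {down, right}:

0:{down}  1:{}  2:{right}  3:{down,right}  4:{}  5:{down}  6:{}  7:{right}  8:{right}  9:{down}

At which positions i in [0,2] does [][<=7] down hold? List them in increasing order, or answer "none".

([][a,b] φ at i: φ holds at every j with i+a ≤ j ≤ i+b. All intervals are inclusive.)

none

Evaluate at each i in [0,2]:
  i=0: ✗ (fails at j=1)
  i=1: ✗ (fails at j=1)
  i=2: ✗ (fails at j=2)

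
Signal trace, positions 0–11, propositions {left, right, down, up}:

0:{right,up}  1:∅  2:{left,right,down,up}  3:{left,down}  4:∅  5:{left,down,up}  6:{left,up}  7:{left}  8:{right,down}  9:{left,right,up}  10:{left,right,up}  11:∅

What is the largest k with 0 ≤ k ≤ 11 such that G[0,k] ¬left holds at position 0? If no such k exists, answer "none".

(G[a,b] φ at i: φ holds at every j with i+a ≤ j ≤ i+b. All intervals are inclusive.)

¬left must hold from j=0 onward; find where it first fails.
  j=0: holds
  j=1: holds
  j=2: fails
Holds on [0,1], so largest k = 1.

1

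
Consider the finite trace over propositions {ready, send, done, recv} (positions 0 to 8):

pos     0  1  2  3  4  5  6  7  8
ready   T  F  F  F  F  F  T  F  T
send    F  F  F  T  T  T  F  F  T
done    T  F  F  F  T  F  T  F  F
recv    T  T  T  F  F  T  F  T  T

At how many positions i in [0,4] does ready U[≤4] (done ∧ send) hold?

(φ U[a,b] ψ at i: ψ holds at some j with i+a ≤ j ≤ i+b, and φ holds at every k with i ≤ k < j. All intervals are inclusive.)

Evaluate at each i in [0,4]:
  i=0: ✗ (lhs fails at k=1 before rhs at j=4)
  i=1: ✗ (lhs fails at k=1 before rhs at j=4)
  i=2: ✗ (lhs fails at k=2 before rhs at j=4)
  i=3: ✗ (lhs fails at k=3 before rhs at j=4)
  i=4: ✓ (rhs at j=4)
Positions where it holds: {4} → 1.

1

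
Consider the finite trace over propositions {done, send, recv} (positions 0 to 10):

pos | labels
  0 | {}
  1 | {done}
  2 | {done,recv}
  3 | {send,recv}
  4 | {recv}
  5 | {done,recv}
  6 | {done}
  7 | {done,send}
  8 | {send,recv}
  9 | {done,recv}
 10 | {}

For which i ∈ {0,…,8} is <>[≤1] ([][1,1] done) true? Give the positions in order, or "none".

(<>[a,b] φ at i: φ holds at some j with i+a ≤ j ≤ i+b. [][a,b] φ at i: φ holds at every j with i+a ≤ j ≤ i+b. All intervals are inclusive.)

0, 1, 3, 4, 5, 6, 7, 8

Evaluate at each i in [0,8]:
  i=0: ✓ (witness j=0)
  i=1: ✓ (witness j=1)
  i=2: ✗ (none in [2,3])
  i=3: ✓ (witness j=4)
  i=4: ✓ (witness j=4)
  i=5: ✓ (witness j=5)
  i=6: ✓ (witness j=6)
  i=7: ✓ (witness j=8)
  i=8: ✓ (witness j=8)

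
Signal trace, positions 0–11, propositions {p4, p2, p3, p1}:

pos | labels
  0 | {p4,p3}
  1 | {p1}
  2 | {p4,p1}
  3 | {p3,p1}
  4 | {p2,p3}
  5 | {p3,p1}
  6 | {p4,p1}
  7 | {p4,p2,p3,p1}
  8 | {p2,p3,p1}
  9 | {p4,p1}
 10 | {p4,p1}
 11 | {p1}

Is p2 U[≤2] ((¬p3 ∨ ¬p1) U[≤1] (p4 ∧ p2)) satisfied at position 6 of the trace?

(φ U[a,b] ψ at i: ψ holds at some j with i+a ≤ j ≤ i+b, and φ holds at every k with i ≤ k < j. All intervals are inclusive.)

Holds

Need some j in [6,8] with ((¬p3 ∨ ¬p1) U[≤1] (p4 ∧ p2)), and p2 at every k in [6,j-1].
  j=6: ((¬p3 ∨ ¬p1) U[≤1] (p4 ∧ p2)) holds; no prefix to check → satisfied.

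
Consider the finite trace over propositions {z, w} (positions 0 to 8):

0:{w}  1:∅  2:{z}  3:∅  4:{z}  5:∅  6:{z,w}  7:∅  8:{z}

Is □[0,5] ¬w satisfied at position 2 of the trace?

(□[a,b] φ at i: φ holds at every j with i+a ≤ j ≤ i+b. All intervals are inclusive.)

Check ¬w at every j in [2,7]:
  j=2: true
  j=3: true
  j=4: true
  j=5: true
  j=6: false
  j=7: true
Fails at j=6 → formula fails.

False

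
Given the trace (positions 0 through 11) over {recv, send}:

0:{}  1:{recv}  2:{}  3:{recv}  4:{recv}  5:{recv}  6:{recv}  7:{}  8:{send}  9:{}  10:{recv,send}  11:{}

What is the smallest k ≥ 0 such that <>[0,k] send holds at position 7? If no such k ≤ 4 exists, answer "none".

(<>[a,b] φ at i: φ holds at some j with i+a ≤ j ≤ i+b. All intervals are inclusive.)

1

Scan j = 7,8,… for send:
  j=7: fails
  j=8: holds
First hit at j=8, so smallest k = 8-7 = 1.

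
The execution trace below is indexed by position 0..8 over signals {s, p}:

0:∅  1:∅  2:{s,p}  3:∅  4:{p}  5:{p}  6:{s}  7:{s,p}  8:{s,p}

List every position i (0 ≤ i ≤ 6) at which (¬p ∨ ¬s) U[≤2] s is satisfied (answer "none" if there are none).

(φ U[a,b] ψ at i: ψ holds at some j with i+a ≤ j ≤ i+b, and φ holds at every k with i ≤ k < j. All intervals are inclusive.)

0, 1, 2, 4, 5, 6

Evaluate at each i in [0,6]:
  i=0: ✓ (rhs at j=2; lhs holds on [0,1])
  i=1: ✓ (rhs at j=2; lhs holds on [1,1])
  i=2: ✓ (rhs at j=2)
  i=3: ✗ (no rhs in [3,5])
  i=4: ✓ (rhs at j=6; lhs holds on [4,5])
  i=5: ✓ (rhs at j=6; lhs holds on [5,5])
  i=6: ✓ (rhs at j=6)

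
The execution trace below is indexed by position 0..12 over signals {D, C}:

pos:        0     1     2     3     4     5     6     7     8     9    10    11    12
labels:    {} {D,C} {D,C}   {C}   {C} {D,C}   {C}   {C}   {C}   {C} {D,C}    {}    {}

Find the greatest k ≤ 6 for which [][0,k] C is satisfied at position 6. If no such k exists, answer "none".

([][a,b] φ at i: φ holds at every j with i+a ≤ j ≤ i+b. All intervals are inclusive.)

4

C must hold from j=6 onward; find where it first fails.
  j=6: holds
  j=7: holds
  j=8: holds
  j=9: holds
  j=10: holds
  j=11: fails
Holds on [6,10], so largest k = 4.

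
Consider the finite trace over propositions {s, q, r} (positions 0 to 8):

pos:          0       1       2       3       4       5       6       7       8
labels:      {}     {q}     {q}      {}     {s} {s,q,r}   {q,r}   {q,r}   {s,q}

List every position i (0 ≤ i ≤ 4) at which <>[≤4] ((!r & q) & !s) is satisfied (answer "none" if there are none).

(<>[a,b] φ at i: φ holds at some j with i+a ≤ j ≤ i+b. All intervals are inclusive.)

0, 1, 2

Evaluate at each i in [0,4]:
  i=0: ✓ (witness j=1)
  i=1: ✓ (witness j=1)
  i=2: ✓ (witness j=2)
  i=3: ✗ (none in [3,7])
  i=4: ✗ (none in [4,8])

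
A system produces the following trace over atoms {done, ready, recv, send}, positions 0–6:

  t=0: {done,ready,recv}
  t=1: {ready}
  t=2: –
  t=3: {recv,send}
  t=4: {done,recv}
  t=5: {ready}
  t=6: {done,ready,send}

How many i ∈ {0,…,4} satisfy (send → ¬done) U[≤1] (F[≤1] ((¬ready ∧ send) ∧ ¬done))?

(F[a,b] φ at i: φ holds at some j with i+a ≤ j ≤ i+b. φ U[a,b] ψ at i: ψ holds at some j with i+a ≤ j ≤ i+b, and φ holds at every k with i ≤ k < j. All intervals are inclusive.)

Evaluate at each i in [0,4]:
  i=0: ✗ (no rhs in [0,1])
  i=1: ✓ (rhs at j=2; lhs holds on [1,1])
  i=2: ✓ (rhs at j=2)
  i=3: ✓ (rhs at j=3)
  i=4: ✗ (no rhs in [4,5])
Positions where it holds: {1, 2, 3} → 3.

3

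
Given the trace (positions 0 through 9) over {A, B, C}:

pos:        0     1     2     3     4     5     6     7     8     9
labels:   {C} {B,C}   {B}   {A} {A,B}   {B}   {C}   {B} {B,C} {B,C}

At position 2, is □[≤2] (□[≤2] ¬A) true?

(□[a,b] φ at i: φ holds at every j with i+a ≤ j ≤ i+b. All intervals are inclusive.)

Check □[≤2] ¬A at every j in [2,4]:
  j=2: fails at 3
  j=3: fails at 3
  j=4: fails at 4
Fails at j=2 → formula fails.

Does not hold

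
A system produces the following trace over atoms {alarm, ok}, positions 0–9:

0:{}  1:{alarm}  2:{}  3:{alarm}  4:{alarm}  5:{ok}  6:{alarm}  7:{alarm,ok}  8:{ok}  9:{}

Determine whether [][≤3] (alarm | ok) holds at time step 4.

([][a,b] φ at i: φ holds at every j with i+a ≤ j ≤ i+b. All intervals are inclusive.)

Check (alarm | ok) at every j in [4,7]:
  j=4: true
  j=5: true
  j=6: true
  j=7: true
All positions satisfy it → formula holds.

Holds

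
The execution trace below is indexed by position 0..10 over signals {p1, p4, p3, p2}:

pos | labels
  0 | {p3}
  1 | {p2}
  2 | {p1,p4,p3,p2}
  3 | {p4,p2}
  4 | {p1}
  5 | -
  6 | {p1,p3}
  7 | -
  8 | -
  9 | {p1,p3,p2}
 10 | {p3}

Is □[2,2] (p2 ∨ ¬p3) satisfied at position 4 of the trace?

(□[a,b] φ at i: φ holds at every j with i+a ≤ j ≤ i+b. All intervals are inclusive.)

Check (p2 ∨ ¬p3) at every j in [6,6]:
  j=6: false
Fails at j=6 → formula fails.

No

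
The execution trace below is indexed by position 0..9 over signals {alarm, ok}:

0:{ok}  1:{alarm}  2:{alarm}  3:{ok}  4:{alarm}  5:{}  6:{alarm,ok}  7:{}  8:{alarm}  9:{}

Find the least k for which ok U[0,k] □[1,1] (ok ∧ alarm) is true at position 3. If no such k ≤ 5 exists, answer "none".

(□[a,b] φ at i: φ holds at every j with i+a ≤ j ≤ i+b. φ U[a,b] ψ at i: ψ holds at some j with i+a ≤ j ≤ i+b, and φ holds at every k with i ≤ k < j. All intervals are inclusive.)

none

Need earliest j ≥ 3 with □[1,1] (ok ∧ alarm), and ok at every k in [3,j-1].
  j=3: rhs fails.
  j=4: rhs fails.
  j=5: rhs holds but lhs fails at k=4.
  j=6: rhs fails.
  j=7: rhs fails.
  j=8: rhs fails.
No witness within the range → none.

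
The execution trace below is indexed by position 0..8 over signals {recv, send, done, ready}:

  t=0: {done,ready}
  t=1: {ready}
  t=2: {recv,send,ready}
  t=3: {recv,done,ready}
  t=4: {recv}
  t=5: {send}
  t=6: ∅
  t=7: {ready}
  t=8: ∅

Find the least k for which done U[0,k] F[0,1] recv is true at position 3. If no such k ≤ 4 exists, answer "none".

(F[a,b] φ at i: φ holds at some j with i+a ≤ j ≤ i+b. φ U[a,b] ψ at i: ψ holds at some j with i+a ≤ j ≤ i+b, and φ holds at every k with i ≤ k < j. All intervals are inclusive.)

Need earliest j ≥ 3 with F[0,1] recv, and done at every k in [3,j-1].
  j=3: rhs holds (empty prefix). k = 0.

0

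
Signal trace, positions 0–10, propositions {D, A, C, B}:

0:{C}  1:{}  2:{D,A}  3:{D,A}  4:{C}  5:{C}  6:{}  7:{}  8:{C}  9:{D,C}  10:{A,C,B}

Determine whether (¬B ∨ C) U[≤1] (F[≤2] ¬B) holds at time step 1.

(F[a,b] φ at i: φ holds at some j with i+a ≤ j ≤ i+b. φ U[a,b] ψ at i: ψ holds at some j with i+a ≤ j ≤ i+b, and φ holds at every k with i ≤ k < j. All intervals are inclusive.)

Need some j in [1,2] with F[≤2] ¬B, and (¬B ∨ C) at every k in [1,j-1].
  j=1: F[≤2] ¬B holds; no prefix to check → satisfied.

Yes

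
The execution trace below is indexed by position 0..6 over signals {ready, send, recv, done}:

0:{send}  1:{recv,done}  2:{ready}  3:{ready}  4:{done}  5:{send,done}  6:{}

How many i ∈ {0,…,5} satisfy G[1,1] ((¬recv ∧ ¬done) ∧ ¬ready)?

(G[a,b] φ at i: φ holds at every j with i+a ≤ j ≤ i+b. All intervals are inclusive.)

1

Evaluate at each i in [0,5]:
  i=0: ✗ (fails at j=1)
  i=1: ✗ (fails at j=2)
  i=2: ✗ (fails at j=3)
  i=3: ✗ (fails at j=4)
  i=4: ✗ (fails at j=5)
  i=5: ✓ (all of [6,6])
Positions where it holds: {5} → 1.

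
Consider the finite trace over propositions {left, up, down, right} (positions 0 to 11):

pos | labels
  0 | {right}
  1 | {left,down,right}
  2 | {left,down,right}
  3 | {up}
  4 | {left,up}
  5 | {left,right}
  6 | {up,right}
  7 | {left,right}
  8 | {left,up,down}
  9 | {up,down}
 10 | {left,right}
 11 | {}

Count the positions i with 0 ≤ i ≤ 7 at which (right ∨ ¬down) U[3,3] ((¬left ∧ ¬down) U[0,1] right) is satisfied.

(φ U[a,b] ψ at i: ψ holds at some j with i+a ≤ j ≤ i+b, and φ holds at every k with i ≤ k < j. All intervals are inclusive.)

3

Evaluate at each i in [0,7]:
  i=0: ✗ (no rhs in [3,3])
  i=1: ✗ (no rhs in [4,4])
  i=2: ✓ (rhs at j=5; lhs holds on [2,4])
  i=3: ✓ (rhs at j=6; lhs holds on [3,5])
  i=4: ✓ (rhs at j=7; lhs holds on [4,6])
  i=5: ✗ (no rhs in [8,8])
  i=6: ✗ (no rhs in [9,9])
  i=7: ✗ (lhs fails at k=8 before rhs at j=10)
Positions where it holds: {2, 3, 4} → 3.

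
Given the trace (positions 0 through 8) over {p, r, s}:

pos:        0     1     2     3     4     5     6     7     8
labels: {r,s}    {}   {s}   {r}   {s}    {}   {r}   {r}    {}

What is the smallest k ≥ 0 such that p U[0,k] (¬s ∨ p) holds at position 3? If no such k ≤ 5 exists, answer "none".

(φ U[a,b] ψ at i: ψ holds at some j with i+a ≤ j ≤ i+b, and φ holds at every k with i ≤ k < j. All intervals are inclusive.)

0

Need earliest j ≥ 3 with (¬s ∨ p), and p at every k in [3,j-1].
  j=3: rhs holds (empty prefix). k = 0.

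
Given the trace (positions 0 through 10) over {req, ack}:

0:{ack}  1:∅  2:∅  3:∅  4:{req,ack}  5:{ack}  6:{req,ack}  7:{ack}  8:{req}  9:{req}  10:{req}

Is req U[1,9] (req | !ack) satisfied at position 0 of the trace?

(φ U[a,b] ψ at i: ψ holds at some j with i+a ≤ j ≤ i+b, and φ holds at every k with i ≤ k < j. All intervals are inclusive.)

Need some j in [1,9] with (req | !ack), and req at every k in [0,j-1].
  j=1: (req | !ack) holds, but req fails at k=0 → not this j.
  j=2: (req | !ack) holds, but req fails at k=0 → not this j.
  j=3: (req | !ack) holds, but req fails at k=0 → not this j.
  j=4: (req | !ack) holds, but req fails at k=0 → not this j.
  j=5: (req | !ack) false.
  j=6: (req | !ack) holds, but req fails at k=0 → not this j.
  j=7: (req | !ack) false.
  j=8: (req | !ack) holds, but req fails at k=0 → not this j.
  j=9: (req | !ack) holds, but req fails at k=0 → not this j.
No j in the window works → until fails.

No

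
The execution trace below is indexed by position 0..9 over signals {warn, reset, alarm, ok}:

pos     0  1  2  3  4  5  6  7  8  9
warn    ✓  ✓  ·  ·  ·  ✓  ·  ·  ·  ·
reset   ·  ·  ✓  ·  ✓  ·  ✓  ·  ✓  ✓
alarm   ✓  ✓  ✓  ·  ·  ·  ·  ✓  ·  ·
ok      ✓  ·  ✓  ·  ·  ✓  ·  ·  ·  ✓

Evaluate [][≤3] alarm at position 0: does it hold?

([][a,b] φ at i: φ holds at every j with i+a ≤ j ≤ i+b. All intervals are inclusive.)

No

Check alarm at every j in [0,3]:
  j=0: true
  j=1: true
  j=2: true
  j=3: false
Fails at j=3 → formula fails.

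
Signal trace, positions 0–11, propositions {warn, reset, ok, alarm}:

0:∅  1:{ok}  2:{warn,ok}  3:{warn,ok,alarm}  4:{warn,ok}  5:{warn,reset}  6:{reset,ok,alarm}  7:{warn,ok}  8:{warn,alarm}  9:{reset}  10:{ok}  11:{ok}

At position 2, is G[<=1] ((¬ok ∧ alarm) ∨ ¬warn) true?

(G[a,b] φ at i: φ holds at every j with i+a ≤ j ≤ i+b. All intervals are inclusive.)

Check ((¬ok ∧ alarm) ∨ ¬warn) at every j in [2,3]:
  j=2: false
  j=3: false
Fails at j=2 → formula fails.

False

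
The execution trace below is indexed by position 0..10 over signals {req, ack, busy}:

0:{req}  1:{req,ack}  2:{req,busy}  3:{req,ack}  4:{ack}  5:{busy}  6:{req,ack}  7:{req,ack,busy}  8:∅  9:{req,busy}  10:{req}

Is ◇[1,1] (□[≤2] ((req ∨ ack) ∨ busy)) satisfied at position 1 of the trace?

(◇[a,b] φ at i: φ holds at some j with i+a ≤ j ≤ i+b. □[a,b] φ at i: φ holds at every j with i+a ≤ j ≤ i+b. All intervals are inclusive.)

Holds

Check □[≤2] ((req ∨ ack) ∨ busy) at each j in [2,2]:
  j=2: holds on [2,4]
Found at j=2 → formula holds.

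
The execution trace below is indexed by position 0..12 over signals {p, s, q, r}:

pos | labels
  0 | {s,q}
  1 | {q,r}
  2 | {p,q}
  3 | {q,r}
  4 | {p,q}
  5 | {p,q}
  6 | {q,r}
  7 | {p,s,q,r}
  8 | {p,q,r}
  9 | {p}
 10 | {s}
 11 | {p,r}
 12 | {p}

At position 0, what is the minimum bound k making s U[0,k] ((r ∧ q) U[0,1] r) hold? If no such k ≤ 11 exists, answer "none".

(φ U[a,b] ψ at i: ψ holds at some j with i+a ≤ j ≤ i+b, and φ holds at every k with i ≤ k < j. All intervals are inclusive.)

Need earliest j ≥ 0 with ((r ∧ q) U[0,1] r), and s at every k in [0,j-1].
  j=0: rhs fails.
  j=1: rhs holds; lhs holds on [0,0]. k = 1.

1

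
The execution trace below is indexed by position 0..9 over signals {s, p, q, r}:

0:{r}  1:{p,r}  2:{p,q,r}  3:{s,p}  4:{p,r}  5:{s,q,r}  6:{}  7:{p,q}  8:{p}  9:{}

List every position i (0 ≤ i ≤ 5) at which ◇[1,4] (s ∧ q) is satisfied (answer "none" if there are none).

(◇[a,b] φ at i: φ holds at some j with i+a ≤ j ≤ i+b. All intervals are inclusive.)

Evaluate at each i in [0,5]:
  i=0: ✗ (none in [1,4])
  i=1: ✓ (witness j=5)
  i=2: ✓ (witness j=5)
  i=3: ✓ (witness j=5)
  i=4: ✓ (witness j=5)
  i=5: ✗ (none in [6,9])

1, 2, 3, 4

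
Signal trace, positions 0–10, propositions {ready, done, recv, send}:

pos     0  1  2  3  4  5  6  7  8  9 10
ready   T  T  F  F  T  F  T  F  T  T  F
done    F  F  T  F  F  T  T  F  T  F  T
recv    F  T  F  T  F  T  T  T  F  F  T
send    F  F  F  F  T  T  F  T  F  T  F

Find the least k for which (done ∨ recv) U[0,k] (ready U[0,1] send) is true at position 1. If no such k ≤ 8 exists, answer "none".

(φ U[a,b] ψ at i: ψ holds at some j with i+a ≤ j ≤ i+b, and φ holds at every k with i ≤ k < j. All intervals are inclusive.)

Need earliest j ≥ 1 with (ready U[0,1] send), and (done ∨ recv) at every k in [1,j-1].
  j=1: rhs fails.
  j=2: rhs fails.
  j=3: rhs fails.
  j=4: rhs holds; lhs holds on [1,3]. k = 3.

3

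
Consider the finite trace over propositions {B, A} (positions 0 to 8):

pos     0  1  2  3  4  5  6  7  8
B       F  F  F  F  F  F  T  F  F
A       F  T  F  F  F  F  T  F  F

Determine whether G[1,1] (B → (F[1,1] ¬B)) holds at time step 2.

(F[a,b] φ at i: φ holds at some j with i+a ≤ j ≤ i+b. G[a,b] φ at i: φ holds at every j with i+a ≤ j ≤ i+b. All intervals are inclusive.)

Holds

Check (B → (F[1,1] ¬B)) at every j in [3,3]:
  j=3: antecedent false → ✓
All positions satisfy it → formula holds.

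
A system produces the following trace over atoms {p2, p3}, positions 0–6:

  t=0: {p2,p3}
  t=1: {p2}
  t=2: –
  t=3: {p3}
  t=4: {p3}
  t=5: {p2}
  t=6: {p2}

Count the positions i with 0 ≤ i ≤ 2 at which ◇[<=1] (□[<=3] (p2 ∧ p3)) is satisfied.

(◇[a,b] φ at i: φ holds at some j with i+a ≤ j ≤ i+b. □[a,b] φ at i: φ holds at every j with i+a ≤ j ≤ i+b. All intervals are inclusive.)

Evaluate at each i in [0,2]:
  i=0: ✗ (none in [0,1])
  i=1: ✗ (none in [1,2])
  i=2: ✗ (none in [2,3])
Positions where it holds: {} → 0.

0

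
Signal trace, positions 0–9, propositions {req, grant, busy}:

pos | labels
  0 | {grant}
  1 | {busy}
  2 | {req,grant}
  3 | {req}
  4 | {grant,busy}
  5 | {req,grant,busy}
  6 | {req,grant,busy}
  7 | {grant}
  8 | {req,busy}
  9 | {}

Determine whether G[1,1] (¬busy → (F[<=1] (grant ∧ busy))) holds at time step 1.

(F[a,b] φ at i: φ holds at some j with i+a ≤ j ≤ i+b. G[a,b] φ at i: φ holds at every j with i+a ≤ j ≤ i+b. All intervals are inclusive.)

Check (¬busy → (F[<=1] (grant ∧ busy))) at every j in [2,2]:
  j=2: antecedent true; consequent fails (none in [2,3]) → ✗
Fails at j=2 → formula fails.

No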